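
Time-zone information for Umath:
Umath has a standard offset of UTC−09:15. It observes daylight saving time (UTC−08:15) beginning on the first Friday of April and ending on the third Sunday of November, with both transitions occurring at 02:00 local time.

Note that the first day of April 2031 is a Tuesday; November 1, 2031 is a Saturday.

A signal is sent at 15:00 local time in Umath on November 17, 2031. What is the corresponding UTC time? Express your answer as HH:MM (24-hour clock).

1 April 2031 is a Tuesday, so the first Friday is April 4.
1 November 2031 is a Saturday, so the first Sunday is November 2 and the third is November 16.
Daylight saving runs 4 April – 16 November; November 17, 2031 is outside that window, so Umath is on standard time at UTC−09:15.
15:00 local + 9h15m = 00:15 UTC (rolling into the next day, 18 November 2031).

00:15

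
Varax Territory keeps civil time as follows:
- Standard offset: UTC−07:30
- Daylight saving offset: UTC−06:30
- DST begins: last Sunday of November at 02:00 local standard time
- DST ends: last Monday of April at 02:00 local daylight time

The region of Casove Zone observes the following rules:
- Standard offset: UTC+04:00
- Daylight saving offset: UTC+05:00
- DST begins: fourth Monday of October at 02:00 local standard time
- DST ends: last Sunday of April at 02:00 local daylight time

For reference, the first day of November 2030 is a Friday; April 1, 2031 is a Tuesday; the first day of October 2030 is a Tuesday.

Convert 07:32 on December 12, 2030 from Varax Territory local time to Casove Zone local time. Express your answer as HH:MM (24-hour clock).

1 November 2030 is a Friday, so Sundays fall on 3, 10, 17, 24; the last is November 24.
1 April 2031 is a Tuesday, so Mondays fall on 7, 14, 21, 28; the last is April 28.
December 12, 2030 lies within the daylight-saving period (24 November 2030 – 28 April 2031), so Varax Territory is on daylight time, UTC−06:30.
07:32 Varax Territory + 6h30m = 14:02 UTC.
1 October 2030 is a Tuesday, so the first Monday is October 7 and the fourth is October 28.
1 April 2031 is a Tuesday, so Sundays fall on 6, 13, 20, 27; the last is April 27.
At the standard offset (UTC+04:00), 14:02 UTC + 4h = 18:02 Casove Zone standard time.
The standard-time date in Casove Zone, December 12, 2030, lies within the daylight-saving period (28 October 2030 – 27 April 2031), so Casove Zone is on daylight time, UTC+05:00.
14:02 UTC + 5h = 19:02 Casove Zone.

19:02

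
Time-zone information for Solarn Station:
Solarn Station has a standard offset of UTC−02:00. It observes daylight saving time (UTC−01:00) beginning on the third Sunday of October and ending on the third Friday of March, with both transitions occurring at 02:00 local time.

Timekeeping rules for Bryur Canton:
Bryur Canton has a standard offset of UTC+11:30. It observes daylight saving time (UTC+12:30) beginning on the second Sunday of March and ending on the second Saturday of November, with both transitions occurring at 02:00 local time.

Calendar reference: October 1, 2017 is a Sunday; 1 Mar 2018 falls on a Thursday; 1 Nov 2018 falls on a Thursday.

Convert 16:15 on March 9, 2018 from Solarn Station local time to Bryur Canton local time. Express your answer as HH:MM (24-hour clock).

04:45

1 October 2017 is a Sunday, so the first Sunday is October 1 and the third is October 15.
1 March 2018 is a Thursday, so the first Friday is March 2 and the third is March 16.
March 9, 2018 lies within the daylight-saving period (15 October 2017 – 16 March 2018), so Solarn Station is on daylight time, UTC−01:00.
16:15 Solarn Station + 1h = 17:15 UTC.
1 March 2018 is a Thursday, so the first Sunday is March 4 and the second is March 11.
1 November 2018 is a Thursday, so the first Saturday is November 3 and the second is November 10.
At the standard offset (UTC+11:30), 17:15 UTC + 11h30m = 04:45 Bryur Canton standard time (rolling into the next day, 10 March 2018).
Daylight saving runs 11 March – 10 November; the standard-time date in Bryur Canton, March 10, 2018, is outside that window, so Bryur Canton is on standard time at UTC+11:30.
17:15 UTC + 11h30m = 04:45 Bryur Canton (rolling into the next day, 10 March 2018).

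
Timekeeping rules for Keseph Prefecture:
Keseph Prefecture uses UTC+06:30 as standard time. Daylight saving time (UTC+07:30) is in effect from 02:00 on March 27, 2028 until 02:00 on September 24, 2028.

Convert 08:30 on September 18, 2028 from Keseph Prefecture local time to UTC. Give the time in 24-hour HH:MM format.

01:00

September 18, 2028 falls between 27 March and 24 September, so daylight saving is in effect and Keseph Prefecture is at UTC+07:30.
08:30 local − 7h30m = 01:00 UTC.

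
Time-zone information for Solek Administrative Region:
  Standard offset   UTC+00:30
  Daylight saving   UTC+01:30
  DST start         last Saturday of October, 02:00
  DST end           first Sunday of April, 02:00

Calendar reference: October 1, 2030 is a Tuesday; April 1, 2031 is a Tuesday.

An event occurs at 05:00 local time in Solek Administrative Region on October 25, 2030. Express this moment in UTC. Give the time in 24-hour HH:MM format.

1 October 2030 is a Tuesday, so Saturdays fall on 5, 12, 19, 26; the last is October 26.
1 April 2031 is a Tuesday, so the first Sunday is April 6.
October 25, 2030 is outside the daylight-saving period (26 October 2030 – 6 April 2031), so Solek Administrative Region is on standard time, UTC+00:30.
05:00 local − 0h30m = 04:30 UTC.

04:30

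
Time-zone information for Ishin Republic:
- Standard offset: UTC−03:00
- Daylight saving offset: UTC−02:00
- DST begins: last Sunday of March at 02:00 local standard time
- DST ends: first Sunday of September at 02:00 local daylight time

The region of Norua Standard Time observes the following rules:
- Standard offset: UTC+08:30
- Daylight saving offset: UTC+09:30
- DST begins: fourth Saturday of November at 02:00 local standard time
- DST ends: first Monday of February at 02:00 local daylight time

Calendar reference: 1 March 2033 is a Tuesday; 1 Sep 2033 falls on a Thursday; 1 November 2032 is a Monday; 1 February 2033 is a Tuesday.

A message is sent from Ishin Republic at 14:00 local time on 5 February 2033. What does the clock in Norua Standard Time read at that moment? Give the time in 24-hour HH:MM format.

1 March 2033 is a Tuesday, so Sundays fall on 6, 13, 20, 27; the last is March 27.
1 September 2033 is a Thursday, so the first Sunday is September 4.
5 February 2033 is outside the daylight-saving period (27 March – 4 September), so Ishin Republic is on standard time, UTC−03:00.
14:00 Ishin Republic + 3h = 17:00 UTC.
1 November 2032 is a Monday, so the first Saturday is November 6 and the fourth is November 27.
1 February 2033 is a Tuesday, so the first Monday is February 7.
At the standard offset (UTC+08:30), 17:00 UTC + 8h30m = 01:30 Norua Standard Time standard time (rolling into the next day, 6 February 2033).
The standard-time date in Norua Standard Time, 6 February 2033, falls between 27 November 2032 and 7 February 2033, so daylight saving is in effect and Norua Standard Time is at UTC+09:30.
17:00 UTC + 9h30m = 02:30 Norua Standard Time (rolling into the next day, 6 February 2033).

02:30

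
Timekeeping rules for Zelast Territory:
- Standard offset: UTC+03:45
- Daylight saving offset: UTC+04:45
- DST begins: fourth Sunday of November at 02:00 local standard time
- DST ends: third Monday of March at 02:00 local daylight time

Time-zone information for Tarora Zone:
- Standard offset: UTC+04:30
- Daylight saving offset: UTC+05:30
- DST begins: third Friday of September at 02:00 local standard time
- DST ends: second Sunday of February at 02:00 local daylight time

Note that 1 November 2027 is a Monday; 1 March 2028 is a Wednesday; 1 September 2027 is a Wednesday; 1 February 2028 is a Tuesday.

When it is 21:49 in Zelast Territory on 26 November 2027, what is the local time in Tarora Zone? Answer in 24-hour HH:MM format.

1 November 2027 is a Monday, so the first Sunday is November 7 and the fourth is November 28.
1 March 2028 is a Wednesday, so the first Monday is March 6 and the third is March 20.
26 November 2027 does not fall between 28 November 2027 and 20 March 2028, so daylight saving is not in effect and Zelast Territory is at UTC+03:45.
21:49 Zelast Territory − 3h45m = 18:04 UTC.
1 September 2027 is a Wednesday, so the first Friday is September 3 and the third is September 17.
1 February 2028 is a Tuesday, so the first Sunday is February 6 and the second is February 13.
At the standard offset (UTC+04:30), 18:04 UTC + 4h30m = 22:34 Tarora Zone standard time.
The standard-time date in Tarora Zone, 26 November 2027, lies within the daylight-saving period (17 September 2027 – 13 February 2028), so Tarora Zone is on daylight time, UTC+05:30.
18:04 UTC + 5h30m = 23:34 Tarora Zone.

23:34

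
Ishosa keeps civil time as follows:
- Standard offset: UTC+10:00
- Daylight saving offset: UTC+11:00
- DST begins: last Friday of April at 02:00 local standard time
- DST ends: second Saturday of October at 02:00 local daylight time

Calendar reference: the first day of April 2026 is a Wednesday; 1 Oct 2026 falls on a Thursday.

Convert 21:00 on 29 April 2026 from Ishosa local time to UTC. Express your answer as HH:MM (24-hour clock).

1 April 2026 is a Wednesday, so Fridays fall on 3, 10, 17, 24; the last is April 24.
1 October 2026 is a Thursday, so the first Saturday is October 3 and the second is October 10.
Daylight saving runs 24 April – 10 October; 29 April 2026 is inside that window, so Ishosa is at UTC+11:00.
21:00 local − 11h = 10:00 UTC.

10:00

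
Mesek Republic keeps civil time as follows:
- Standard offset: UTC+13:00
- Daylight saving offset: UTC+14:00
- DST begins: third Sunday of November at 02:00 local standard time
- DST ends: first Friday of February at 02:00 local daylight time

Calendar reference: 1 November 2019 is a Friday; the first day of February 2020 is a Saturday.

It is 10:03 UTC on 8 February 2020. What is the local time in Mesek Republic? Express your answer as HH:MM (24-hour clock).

1 November 2019 is a Friday, so the first Sunday is November 3 and the third is November 17.
1 February 2020 is a Saturday, so the first Friday is February 7.
At the standard offset (UTC+13:00), 10:03 UTC + 13h = 23:03 Mesek Republic standard time.
The standard-time date in Mesek Republic, 8 February 2020, does not fall between 17 November 2019 and 7 February 2020, so daylight saving is not in effect and Mesek Republic is at UTC+13:00.
10:03 UTC + 13h = 23:03 local.

23:03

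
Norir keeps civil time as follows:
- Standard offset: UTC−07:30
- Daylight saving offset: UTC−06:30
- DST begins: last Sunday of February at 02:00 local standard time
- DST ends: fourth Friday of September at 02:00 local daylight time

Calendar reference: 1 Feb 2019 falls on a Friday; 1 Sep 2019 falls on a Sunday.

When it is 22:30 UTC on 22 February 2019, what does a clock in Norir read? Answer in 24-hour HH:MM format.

1 February 2019 is a Friday, so Sundays fall on 3, 10, 17, 24; the last is February 24.
1 September 2019 is a Sunday, so the first Friday is September 6 and the fourth is September 27.
At the standard offset (UTC−07:30), 22:30 UTC − 7h30m = 15:00 Norir standard time.
Daylight saving runs 24 February – 27 September; the standard-time date in Norir, 22 February 2019, is outside that window, so Norir is on standard time at UTC−07:30.
22:30 UTC − 7h30m = 15:00 local.

15:00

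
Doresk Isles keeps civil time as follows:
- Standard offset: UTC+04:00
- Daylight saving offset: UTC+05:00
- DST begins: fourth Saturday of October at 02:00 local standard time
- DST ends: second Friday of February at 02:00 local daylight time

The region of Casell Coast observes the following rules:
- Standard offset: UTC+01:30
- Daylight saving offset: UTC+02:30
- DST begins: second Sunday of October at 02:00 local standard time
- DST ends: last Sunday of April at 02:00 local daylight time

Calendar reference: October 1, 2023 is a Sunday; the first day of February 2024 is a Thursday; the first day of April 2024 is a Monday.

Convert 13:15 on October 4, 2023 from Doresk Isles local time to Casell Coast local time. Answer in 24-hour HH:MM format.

1 October 2023 is a Sunday, so the first Saturday is October 7 and the fourth is October 28.
1 February 2024 is a Thursday, so the first Friday is February 2 and the second is February 9.
October 4, 2023 does not fall between 28 October 2023 and 9 February 2024, so daylight saving is not in effect and Doresk Isles is at UTC+04:00.
13:15 Doresk Isles − 4h = 09:15 UTC.
1 October 2023 is a Sunday, so the first Sunday is October 1 and the second is October 8.
1 April 2024 is a Monday, so Sundays fall on 7, 14, 21, 28; the last is April 28.
At the standard offset (UTC+01:30), 09:15 UTC + 1h30m = 10:45 Casell Coast standard time.
The standard-time date in Casell Coast, October 4, 2023, does not fall between 8 October 2023 and 28 April 2024, so daylight saving is not in effect and Casell Coast is at UTC+01:30.
09:15 UTC + 1h30m = 10:45 Casell Coast.

10:45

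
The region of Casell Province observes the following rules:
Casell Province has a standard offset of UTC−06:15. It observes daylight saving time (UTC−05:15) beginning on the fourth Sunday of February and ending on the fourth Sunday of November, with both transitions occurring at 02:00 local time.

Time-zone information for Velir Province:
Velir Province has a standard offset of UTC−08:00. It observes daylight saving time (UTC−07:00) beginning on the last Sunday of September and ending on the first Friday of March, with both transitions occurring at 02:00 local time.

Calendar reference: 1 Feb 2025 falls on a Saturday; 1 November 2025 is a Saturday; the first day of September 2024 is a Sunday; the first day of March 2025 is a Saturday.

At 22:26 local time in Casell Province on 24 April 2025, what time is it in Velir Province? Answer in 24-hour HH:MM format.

1 February 2025 is a Saturday, so the first Sunday is February 2 and the fourth is February 23.
1 November 2025 is a Saturday, so the first Sunday is November 2 and the fourth is November 23.
Daylight saving runs 23 February – 23 November; 24 April 2025 is inside that window, so Casell Province is at UTC−05:15.
22:26 Casell Province + 5h15m = 03:41 UTC (rolling into the next day, 25 April 2025).
1 September 2024 is a Sunday, so Sundays fall on 1, 8, 15, 22, 29; the last is September 29.
1 March 2025 is a Saturday, so the first Friday is March 7.
At the standard offset (UTC−08:00), 03:41 UTC − 8h = 19:41 Velir Province standard time (rolling into the previous day, 24 April 2025).
The standard-time date in Velir Province, 24 April 2025, is outside the daylight-saving period (29 September 2024 – 7 March 2025), so Velir Province is on standard time, UTC−08:00.
03:41 UTC − 8h = 19:41 Velir Province (rolling into the previous day, 24 April 2025).

19:41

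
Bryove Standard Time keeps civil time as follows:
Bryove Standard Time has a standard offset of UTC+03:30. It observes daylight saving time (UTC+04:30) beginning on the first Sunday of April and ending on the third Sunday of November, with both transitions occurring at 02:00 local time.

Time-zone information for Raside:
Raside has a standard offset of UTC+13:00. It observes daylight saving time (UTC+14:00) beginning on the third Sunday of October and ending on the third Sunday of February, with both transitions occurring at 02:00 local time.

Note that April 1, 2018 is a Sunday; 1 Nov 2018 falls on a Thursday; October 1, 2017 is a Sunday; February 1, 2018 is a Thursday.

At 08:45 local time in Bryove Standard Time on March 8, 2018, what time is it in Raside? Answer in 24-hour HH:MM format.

18:15

1 April 2018 is a Sunday, so the first Sunday is April 1.
1 November 2018 is a Thursday, so the first Sunday is November 4 and the third is November 18.
Daylight saving runs 1 April – 18 November; March 8, 2018 is outside that window, so Bryove Standard Time is on standard time at UTC+03:30.
08:45 Bryove Standard Time − 3h30m = 05:15 UTC.
1 October 2017 is a Sunday, so the first Sunday is October 1 and the third is October 15.
1 February 2018 is a Thursday, so the first Sunday is February 4 and the third is February 18.
At the standard offset (UTC+13:00), 05:15 UTC + 13h = 18:15 Raside standard time.
Daylight saving runs 15 October 2017 – 18 February 2018; the standard-time date in Raside, March 8, 2018, is outside that window, so Raside is on standard time at UTC+13:00.
05:15 UTC + 13h = 18:15 Raside.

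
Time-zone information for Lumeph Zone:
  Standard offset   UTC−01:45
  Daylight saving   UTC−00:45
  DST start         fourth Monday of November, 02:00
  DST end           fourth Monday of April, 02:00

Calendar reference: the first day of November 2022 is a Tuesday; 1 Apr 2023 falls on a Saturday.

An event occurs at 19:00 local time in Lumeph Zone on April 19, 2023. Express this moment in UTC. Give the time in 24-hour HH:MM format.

19:45

1 November 2022 is a Tuesday, so the first Monday is November 7 and the fourth is November 28.
1 April 2023 is a Saturday, so the first Monday is April 3 and the fourth is April 24.
Daylight saving runs 28 November 2022 – 24 April 2023; April 19, 2023 is inside that window, so Lumeph Zone is at UTC−00:45.
19:00 local + 0h45m = 19:45 UTC.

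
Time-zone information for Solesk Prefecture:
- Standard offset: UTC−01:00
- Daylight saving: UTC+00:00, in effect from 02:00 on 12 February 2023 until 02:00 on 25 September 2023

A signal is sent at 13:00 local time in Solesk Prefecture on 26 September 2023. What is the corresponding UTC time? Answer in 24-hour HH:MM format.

26 September 2023 does not fall between 12 February and 25 September, so daylight saving is not in effect and Solesk Prefecture is at UTC−01:00.
13:00 local + 1h = 14:00 UTC.

14:00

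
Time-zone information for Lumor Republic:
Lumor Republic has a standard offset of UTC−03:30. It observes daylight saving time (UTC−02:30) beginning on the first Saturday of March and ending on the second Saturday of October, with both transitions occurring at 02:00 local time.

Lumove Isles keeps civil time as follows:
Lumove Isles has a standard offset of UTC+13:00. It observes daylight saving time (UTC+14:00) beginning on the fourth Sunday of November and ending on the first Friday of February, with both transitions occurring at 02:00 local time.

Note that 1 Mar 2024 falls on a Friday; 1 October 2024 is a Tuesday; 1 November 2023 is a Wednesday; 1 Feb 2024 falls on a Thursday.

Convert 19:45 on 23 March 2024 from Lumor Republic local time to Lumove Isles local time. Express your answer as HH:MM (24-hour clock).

11:15

1 March 2024 is a Friday, so the first Saturday is March 2.
1 October 2024 is a Tuesday, so the first Saturday is October 5 and the second is October 12.
23 March 2024 falls between 2 March and 12 October, so daylight saving is in effect and Lumor Republic is at UTC−02:30.
19:45 Lumor Republic + 2h30m = 22:15 UTC.
1 November 2023 is a Wednesday, so the first Sunday is November 5 and the fourth is November 26.
1 February 2024 is a Thursday, so the first Friday is February 2.
At the standard offset (UTC+13:00), 22:15 UTC + 13h = 11:15 Lumove Isles standard time (rolling into the next day, 24 March 2024).
The standard-time date in Lumove Isles, 24 March 2024, does not fall between 26 November 2023 and 2 February 2024, so daylight saving is not in effect and Lumove Isles is at UTC+13:00.
22:15 UTC + 13h = 11:15 Lumove Isles (rolling into the next day, 24 March 2024).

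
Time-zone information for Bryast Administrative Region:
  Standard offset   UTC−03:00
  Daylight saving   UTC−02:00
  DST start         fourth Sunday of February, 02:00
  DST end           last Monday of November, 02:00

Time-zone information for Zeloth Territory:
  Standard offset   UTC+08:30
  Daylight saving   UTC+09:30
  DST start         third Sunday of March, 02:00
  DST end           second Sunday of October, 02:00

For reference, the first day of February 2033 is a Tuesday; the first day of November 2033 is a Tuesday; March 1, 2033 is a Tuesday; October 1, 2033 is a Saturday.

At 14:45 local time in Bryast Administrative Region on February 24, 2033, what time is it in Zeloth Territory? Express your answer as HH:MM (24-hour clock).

1 February 2033 is a Tuesday, so the first Sunday is February 6 and the fourth is February 27.
1 November 2033 is a Tuesday, so Mondays fall on 7, 14, 21, 28; the last is November 28.
Daylight saving runs 27 February – 28 November; February 24, 2033 is outside that window, so Bryast Administrative Region is on standard time at UTC−03:00.
14:45 Bryast Administrative Region + 3h = 17:45 UTC.
1 March 2033 is a Tuesday, so the first Sunday is March 6 and the third is March 20.
1 October 2033 is a Saturday, so the first Sunday is October 2 and the second is October 9.
At the standard offset (UTC+08:30), 17:45 UTC + 8h30m = 02:15 Zeloth Territory standard time (rolling into the next day, 25 February 2033).
Daylight saving runs 20 March – 9 October; the standard-time date in Zeloth Territory, February 25, 2033, is outside that window, so Zeloth Territory is on standard time at UTC+08:30.
17:45 UTC + 8h30m = 02:15 Zeloth Territory (rolling into the next day, 25 February 2033).

02:15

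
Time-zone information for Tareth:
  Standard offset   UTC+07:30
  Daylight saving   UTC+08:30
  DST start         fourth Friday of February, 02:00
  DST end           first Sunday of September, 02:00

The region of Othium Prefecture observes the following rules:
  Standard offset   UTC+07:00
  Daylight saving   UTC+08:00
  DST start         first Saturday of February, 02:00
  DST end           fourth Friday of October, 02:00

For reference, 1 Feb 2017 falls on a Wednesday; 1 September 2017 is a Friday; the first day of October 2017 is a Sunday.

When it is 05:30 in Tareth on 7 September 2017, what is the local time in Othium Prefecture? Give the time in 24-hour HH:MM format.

06:00

1 February 2017 is a Wednesday, so the first Friday is February 3 and the fourth is February 24.
1 September 2017 is a Friday, so the first Sunday is September 3.
7 September 2017 is outside the daylight-saving period (24 February – 3 September), so Tareth is on standard time, UTC+07:30.
05:30 Tareth − 7h30m = 22:00 UTC (rolling into the previous day, 6 September 2017).
1 February 2017 is a Wednesday, so the first Saturday is February 4.
1 October 2017 is a Sunday, so the first Friday is October 6 and the fourth is October 27.
At the standard offset (UTC+07:00), 22:00 UTC + 7h = 05:00 Othium Prefecture standard time (rolling into the next day, 7 September 2017).
The standard-time date in Othium Prefecture, 7 September 2017, falls between 4 February and 27 October, so daylight saving is in effect and Othium Prefecture is at UTC+08:00.
22:00 UTC + 8h = 06:00 Othium Prefecture (rolling into the next day, 7 September 2017).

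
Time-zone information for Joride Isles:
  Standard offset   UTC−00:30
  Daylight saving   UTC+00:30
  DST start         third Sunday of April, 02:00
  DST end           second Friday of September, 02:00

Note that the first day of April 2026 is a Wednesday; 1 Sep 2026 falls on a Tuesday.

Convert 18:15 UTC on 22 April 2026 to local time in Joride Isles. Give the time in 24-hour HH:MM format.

1 April 2026 is a Wednesday, so the first Sunday is April 5 and the third is April 19.
1 September 2026 is a Tuesday, so the first Friday is September 4 and the second is September 11.
At the standard offset (UTC−00:30), 18:15 UTC − 0h30m = 17:45 Joride Isles standard time.
The standard-time date in Joride Isles, 22 April 2026, lies within the daylight-saving period (19 April – 11 September), so Joride Isles is on daylight time, UTC+00:30.
18:15 UTC + 0h30m = 18:45 local.

18:45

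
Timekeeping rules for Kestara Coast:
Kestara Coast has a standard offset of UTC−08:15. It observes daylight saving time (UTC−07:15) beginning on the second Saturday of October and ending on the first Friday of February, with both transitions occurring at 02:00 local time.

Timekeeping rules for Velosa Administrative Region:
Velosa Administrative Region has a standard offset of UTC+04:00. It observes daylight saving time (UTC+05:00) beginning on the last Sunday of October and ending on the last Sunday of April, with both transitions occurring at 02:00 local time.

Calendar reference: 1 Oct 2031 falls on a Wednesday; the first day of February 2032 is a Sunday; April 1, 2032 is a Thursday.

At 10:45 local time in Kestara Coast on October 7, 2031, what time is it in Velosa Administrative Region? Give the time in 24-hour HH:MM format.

1 October 2031 is a Wednesday, so the first Saturday is October 4 and the second is October 11.
1 February 2032 is a Sunday, so the first Friday is February 6.
Daylight saving runs 11 October 2031 – 6 February 2032; October 7, 2031 is outside that window, so Kestara Coast is on standard time at UTC−08:15.
10:45 Kestara Coast + 8h15m = 19:00 UTC.
1 October 2031 is a Wednesday, so Sundays fall on 5, 12, 19, 26; the last is October 26.
1 April 2032 is a Thursday, so Sundays fall on 4, 11, 18, 25; the last is April 25.
At the standard offset (UTC+04:00), 19:00 UTC + 4h = 23:00 Velosa Administrative Region standard time.
Daylight saving runs 26 October 2031 – 25 April 2032; the standard-time date in Velosa Administrative Region, October 7, 2031, is outside that window, so Velosa Administrative Region is on standard time at UTC+04:00.
19:00 UTC + 4h = 23:00 Velosa Administrative Region.

23:00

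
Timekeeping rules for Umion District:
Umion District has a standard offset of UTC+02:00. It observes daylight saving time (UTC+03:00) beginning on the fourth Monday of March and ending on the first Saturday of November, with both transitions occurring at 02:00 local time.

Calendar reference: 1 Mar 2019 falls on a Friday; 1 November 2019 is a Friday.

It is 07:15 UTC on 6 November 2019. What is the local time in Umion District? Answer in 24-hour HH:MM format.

1 March 2019 is a Friday, so the first Monday is March 4 and the fourth is March 25.
1 November 2019 is a Friday, so the first Saturday is November 2.
At the standard offset (UTC+02:00), 07:15 UTC + 2h = 09:15 Umion District standard time.
The standard-time date in Umion District, 6 November 2019, does not fall between 25 March and 2 November, so daylight saving is not in effect and Umion District is at UTC+02:00.
07:15 UTC + 2h = 09:15 local.

09:15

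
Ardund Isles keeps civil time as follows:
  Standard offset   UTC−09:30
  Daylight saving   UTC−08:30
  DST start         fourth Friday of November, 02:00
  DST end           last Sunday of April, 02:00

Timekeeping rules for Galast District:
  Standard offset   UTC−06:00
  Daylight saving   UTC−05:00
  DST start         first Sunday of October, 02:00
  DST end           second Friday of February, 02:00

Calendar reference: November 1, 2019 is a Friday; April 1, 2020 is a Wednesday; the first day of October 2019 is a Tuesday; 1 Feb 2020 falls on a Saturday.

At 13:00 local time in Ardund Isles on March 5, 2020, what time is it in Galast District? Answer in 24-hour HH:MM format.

15:30

1 November 2019 is a Friday, so the first Friday is November 1 and the fourth is November 22.
1 April 2020 is a Wednesday, so Sundays fall on 5, 12, 19, 26; the last is April 26.
March 5, 2020 lies within the daylight-saving period (22 November 2019 – 26 April 2020), so Ardund Isles is on daylight time, UTC−08:30.
13:00 Ardund Isles + 8h30m = 21:30 UTC.
1 October 2019 is a Tuesday, so the first Sunday is October 6.
1 February 2020 is a Saturday, so the first Friday is February 7 and the second is February 14.
At the standard offset (UTC−06:00), 21:30 UTC − 6h = 15:30 Galast District standard time.
Daylight saving runs 6 October 2019 – 14 February 2020; the standard-time date in Galast District, March 5, 2020, is outside that window, so Galast District is on standard time at UTC−06:00.
21:30 UTC − 6h = 15:30 Galast District.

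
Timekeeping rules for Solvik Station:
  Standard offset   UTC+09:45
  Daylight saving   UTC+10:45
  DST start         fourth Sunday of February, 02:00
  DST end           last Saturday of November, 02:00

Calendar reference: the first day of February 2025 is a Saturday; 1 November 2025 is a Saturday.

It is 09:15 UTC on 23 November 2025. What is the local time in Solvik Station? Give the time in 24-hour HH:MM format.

20:00

1 February 2025 is a Saturday, so the first Sunday is February 2 and the fourth is February 23.
1 November 2025 is a Saturday, so Saturdays fall on 1, 8, 15, 22, 29; the last is November 29.
At the standard offset (UTC+09:45), 09:15 UTC + 9h45m = 19:00 Solvik Station standard time.
The standard-time date in Solvik Station, 23 November 2025, lies within the daylight-saving period (23 February – 29 November), so Solvik Station is on daylight time, UTC+10:45.
09:15 UTC + 10h45m = 20:00 local.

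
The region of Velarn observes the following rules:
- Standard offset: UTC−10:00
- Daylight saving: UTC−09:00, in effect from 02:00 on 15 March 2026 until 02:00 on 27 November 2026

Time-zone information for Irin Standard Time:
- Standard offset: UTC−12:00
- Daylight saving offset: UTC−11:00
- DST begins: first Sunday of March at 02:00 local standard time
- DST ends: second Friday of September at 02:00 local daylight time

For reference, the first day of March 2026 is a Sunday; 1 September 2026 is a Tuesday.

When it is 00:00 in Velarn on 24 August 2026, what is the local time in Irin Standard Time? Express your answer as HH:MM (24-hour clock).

24 August 2026 falls between 15 March and 27 November, so daylight saving is in effect and Velarn is at UTC−09:00.
00:00 Velarn + 9h = 09:00 UTC.
1 March 2026 is a Sunday, so the first Sunday is March 1.
1 September 2026 is a Tuesday, so the first Friday is September 4 and the second is September 11.
At the standard offset (UTC−12:00), 09:00 UTC − 12h = 21:00 Irin Standard Time standard time (rolling into the previous day, 23 August 2026).
The standard-time date in Irin Standard Time, 23 August 2026, lies within the daylight-saving period (1 March – 11 September), so Irin Standard Time is on daylight time, UTC−11:00.
09:00 UTC − 11h = 22:00 Irin Standard Time (rolling into the previous day, 23 August 2026).

22:00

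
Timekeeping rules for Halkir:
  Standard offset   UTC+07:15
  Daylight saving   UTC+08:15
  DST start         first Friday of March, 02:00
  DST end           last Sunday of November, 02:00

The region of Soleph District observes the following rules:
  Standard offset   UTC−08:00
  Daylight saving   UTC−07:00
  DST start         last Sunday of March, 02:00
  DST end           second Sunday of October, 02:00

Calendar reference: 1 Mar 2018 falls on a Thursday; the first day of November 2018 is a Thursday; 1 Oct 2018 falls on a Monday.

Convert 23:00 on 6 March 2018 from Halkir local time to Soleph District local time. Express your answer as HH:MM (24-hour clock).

1 March 2018 is a Thursday, so the first Friday is March 2.
1 November 2018 is a Thursday, so Sundays fall on 4, 11, 18, 25; the last is November 25.
6 March 2018 lies within the daylight-saving period (2 March – 25 November), so Halkir is on daylight time, UTC+08:15.
23:00 Halkir − 8h15m = 14:45 UTC.
1 March 2018 is a Thursday, so Sundays fall on 4, 11, 18, 25; the last is March 25.
1 October 2018 is a Monday, so the first Sunday is October 7 and the second is October 14.
At the standard offset (UTC−08:00), 14:45 UTC − 8h = 06:45 Soleph District standard time.
The standard-time date in Soleph District, 6 March 2018, is outside the daylight-saving period (25 March – 14 October), so Soleph District is on standard time, UTC−08:00.
14:45 UTC − 8h = 06:45 Soleph District.

06:45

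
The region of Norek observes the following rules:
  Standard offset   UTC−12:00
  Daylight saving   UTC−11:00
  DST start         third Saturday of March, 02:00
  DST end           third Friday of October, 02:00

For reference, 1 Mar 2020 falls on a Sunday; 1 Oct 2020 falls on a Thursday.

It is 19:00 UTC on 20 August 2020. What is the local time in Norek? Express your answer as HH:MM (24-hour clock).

1 March 2020 is a Sunday, so the first Saturday is March 7 and the third is March 21.
1 October 2020 is a Thursday, so the first Friday is October 2 and the third is October 16.
At the standard offset (UTC−12:00), 19:00 UTC − 12h = 07:00 Norek standard time.
The standard-time date in Norek, 20 August 2020, falls between 21 March and 16 October, so daylight saving is in effect and Norek is at UTC−11:00.
19:00 UTC − 11h = 08:00 local.

08:00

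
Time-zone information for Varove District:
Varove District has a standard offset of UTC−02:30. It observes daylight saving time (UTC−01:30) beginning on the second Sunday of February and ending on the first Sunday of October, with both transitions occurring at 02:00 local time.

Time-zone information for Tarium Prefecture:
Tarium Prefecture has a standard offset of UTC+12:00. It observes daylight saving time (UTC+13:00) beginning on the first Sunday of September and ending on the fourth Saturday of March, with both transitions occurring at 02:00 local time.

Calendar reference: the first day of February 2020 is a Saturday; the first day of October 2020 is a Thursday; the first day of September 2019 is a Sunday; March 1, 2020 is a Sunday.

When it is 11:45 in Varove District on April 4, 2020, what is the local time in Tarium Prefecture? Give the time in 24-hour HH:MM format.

01:15

1 February 2020 is a Saturday, so the first Sunday is February 2 and the second is February 9.
1 October 2020 is a Thursday, so the first Sunday is October 4.
Daylight saving runs 9 February – 4 October; April 4, 2020 is inside that window, so Varove District is at UTC−01:30.
11:45 Varove District + 1h30m = 13:15 UTC.
1 September 2019 is a Sunday, so the first Sunday is September 1.
1 March 2020 is a Sunday, so the first Saturday is March 7 and the fourth is March 28.
At the standard offset (UTC+12:00), 13:15 UTC + 12h = 01:15 Tarium Prefecture standard time (rolling into the next day, 5 April 2020).
The standard-time date in Tarium Prefecture, April 5, 2020, is outside the daylight-saving period (1 September 2019 – 28 March 2020), so Tarium Prefecture is on standard time, UTC+12:00.
13:15 UTC + 12h = 01:15 Tarium Prefecture (rolling into the next day, 5 April 2020).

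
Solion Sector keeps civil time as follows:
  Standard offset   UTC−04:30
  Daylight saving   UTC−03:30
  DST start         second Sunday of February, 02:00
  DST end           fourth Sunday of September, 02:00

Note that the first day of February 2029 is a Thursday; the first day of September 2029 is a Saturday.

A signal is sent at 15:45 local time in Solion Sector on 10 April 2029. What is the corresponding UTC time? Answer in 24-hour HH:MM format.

1 February 2029 is a Thursday, so the first Sunday is February 4 and the second is February 11.
1 September 2029 is a Saturday, so the first Sunday is September 2 and the fourth is September 23.
10 April 2029 lies within the daylight-saving period (11 February – 23 September), so Solion Sector is on daylight time, UTC−03:30.
15:45 local + 3h30m = 19:15 UTC.

19:15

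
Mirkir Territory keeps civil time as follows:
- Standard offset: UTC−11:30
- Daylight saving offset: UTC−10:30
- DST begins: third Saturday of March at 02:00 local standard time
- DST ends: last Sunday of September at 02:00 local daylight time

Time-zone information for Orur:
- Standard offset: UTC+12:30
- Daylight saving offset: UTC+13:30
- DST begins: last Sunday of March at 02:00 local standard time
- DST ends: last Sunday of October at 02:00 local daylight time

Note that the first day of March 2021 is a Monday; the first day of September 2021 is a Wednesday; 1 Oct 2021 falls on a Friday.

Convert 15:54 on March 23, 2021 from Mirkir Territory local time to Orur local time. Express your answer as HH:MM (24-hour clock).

1 March 2021 is a Monday, so the first Saturday is March 6 and the third is March 20.
1 September 2021 is a Wednesday, so Sundays fall on 5, 12, 19, 26; the last is September 26.
March 23, 2021 lies within the daylight-saving period (20 March – 26 September), so Mirkir Territory is on daylight time, UTC−10:30.
15:54 Mirkir Territory + 10h30m = 02:24 UTC (rolling into the next day, 24 March 2021).
1 March 2021 is a Monday, so Sundays fall on 7, 14, 21, 28; the last is March 28.
1 October 2021 is a Friday, so Sundays fall on 3, 10, 17, 24, 31; the last is October 31.
At the standard offset (UTC+12:30), 02:24 UTC + 12h30m = 14:54 Orur standard time.
The standard-time date in Orur, March 24, 2021, is outside the daylight-saving period (28 March – 31 October), so Orur is on standard time, UTC+12:30.
02:24 UTC + 12h30m = 14:54 Orur.

14:54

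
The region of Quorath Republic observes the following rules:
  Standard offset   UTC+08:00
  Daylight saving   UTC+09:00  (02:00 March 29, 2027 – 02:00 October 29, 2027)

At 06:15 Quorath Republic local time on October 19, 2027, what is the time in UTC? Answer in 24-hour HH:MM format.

Daylight saving runs 29 March – 29 October; October 19, 2027 is inside that window, so Quorath Republic is at UTC+09:00.
06:15 local − 9h = 21:15 UTC (rolling into the previous day, 18 October 2027).

21:15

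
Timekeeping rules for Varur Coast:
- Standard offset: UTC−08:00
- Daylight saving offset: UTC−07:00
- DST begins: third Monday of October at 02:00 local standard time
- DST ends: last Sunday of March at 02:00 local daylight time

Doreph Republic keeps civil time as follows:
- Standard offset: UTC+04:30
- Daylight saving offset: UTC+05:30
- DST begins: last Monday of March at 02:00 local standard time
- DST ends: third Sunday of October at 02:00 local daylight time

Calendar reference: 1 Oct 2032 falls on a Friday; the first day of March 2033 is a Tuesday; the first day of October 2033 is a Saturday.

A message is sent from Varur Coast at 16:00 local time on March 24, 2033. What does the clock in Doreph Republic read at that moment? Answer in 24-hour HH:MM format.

1 October 2032 is a Friday, so the first Monday is October 4 and the third is October 18.
1 March 2033 is a Tuesday, so Sundays fall on 6, 13, 20, 27; the last is March 27.
March 24, 2033 falls between 18 October 2032 and 27 March 2033, so daylight saving is in effect and Varur Coast is at UTC−07:00.
16:00 Varur Coast + 7h = 23:00 UTC.
1 March 2033 is a Tuesday, so Mondays fall on 7, 14, 21, 28; the last is March 28.
1 October 2033 is a Saturday, so the first Sunday is October 2 and the third is October 16.
At the standard offset (UTC+04:30), 23:00 UTC + 4h30m = 03:30 Doreph Republic standard time (rolling into the next day, 25 March 2033).
The standard-time date in Doreph Republic, March 25, 2033, is outside the daylight-saving period (28 March – 16 October), so Doreph Republic is on standard time, UTC+04:30.
23:00 UTC + 4h30m = 03:30 Doreph Republic (rolling into the next day, 25 March 2033).

03:30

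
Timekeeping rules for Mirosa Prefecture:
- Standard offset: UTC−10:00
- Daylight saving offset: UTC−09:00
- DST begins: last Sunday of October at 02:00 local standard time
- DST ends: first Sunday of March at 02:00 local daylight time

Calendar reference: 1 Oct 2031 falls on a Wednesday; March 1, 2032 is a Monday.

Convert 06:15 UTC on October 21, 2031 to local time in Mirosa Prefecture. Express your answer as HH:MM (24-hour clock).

1 October 2031 is a Wednesday, so Sundays fall on 5, 12, 19, 26; the last is October 26.
1 March 2032 is a Monday, so the first Sunday is March 7.
At the standard offset (UTC−10:00), 06:15 UTC − 10h = 20:15 Mirosa Prefecture standard time (rolling into the previous day, 20 October 2031).
Daylight saving runs 26 October 2031 – 7 March 2032; the standard-time date in Mirosa Prefecture, October 20, 2031, is outside that window, so Mirosa Prefecture is on standard time at UTC−10:00.
06:15 UTC − 10h = 20:15 local (rolling into the previous day, 20 October 2031).

20:15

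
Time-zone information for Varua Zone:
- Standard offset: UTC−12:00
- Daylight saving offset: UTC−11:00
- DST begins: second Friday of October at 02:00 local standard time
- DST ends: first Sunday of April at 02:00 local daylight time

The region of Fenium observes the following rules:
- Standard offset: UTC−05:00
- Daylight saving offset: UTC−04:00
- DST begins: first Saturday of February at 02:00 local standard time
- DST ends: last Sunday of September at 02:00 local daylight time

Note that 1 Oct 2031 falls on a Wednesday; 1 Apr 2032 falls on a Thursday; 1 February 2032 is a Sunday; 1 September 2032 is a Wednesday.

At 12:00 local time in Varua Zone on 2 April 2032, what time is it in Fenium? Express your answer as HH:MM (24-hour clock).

19:00

1 October 2031 is a Wednesday, so the first Friday is October 3 and the second is October 10.
1 April 2032 is a Thursday, so the first Sunday is April 4.
2 April 2032 lies within the daylight-saving period (10 October 2031 – 4 April 2032), so Varua Zone is on daylight time, UTC−11:00.
12:00 Varua Zone + 11h = 23:00 UTC.
1 February 2032 is a Sunday, so the first Saturday is February 7.
1 September 2032 is a Wednesday, so Sundays fall on 5, 12, 19, 26; the last is September 26.
At the standard offset (UTC−05:00), 23:00 UTC − 5h = 18:00 Fenium standard time.
The standard-time date in Fenium, 2 April 2032, lies within the daylight-saving period (7 February – 26 September), so Fenium is on daylight time, UTC−04:00.
23:00 UTC − 4h = 19:00 Fenium.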